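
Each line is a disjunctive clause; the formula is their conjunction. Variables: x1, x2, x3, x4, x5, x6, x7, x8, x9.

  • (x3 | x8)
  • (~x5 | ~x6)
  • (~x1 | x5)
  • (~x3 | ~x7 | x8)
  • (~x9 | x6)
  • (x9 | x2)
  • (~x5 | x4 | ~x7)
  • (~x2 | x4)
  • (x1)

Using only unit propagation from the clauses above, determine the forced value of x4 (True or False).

Unit clause (x1) sets x1 = True.
In (x5 | ~x1), ~x1 is now false; x5 must hold, so x5 = True.
(~x6 | ~x5) with x5 = True leaves only ~x6, so x6 = False.
(x6 | ~x9): since x6 = False, the clause reduces to (~x9). x9 = False.
(x9 | x2) with x9 = False leaves only x2, so x2 = True.
In (~x2 | x4), ~x2 is now false; x4 must hold, so x4 = True.

True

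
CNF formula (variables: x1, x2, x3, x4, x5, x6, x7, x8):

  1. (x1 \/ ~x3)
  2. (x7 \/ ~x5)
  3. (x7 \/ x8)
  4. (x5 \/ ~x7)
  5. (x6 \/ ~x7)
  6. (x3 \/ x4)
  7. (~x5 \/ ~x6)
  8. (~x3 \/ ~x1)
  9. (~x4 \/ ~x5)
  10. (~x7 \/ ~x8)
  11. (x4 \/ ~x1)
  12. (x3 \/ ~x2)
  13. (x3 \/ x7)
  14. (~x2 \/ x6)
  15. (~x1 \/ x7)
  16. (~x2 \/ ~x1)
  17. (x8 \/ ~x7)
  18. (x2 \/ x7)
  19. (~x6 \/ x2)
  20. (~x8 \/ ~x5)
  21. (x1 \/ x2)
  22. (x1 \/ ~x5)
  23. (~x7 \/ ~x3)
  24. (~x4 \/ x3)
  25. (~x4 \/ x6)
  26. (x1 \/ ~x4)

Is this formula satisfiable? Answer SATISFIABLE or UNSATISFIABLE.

UNSATISFIABLE

x7 = True:
  propagation gives x5=True, x6=True; an empty clause results — contradiction.
x7 = False:
  propagation gives x5=False, x8=True, x3=True, x1=True; an empty clause results — contradiction.
Every branch closes, so no satisfying assignment exists.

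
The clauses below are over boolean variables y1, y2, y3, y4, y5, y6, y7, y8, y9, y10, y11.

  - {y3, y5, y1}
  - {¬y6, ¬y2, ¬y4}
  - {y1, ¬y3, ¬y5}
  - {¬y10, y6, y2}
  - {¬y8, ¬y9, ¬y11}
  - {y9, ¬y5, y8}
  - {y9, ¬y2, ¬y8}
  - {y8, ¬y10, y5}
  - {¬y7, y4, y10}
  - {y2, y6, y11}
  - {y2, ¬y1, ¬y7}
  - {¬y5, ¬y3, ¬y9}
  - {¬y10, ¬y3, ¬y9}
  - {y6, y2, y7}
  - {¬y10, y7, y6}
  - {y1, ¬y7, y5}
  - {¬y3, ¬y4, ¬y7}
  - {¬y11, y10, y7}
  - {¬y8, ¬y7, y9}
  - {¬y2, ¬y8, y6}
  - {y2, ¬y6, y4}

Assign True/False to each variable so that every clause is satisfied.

y1 = T  y2 = F  y3 = T  y4 = T  y5 = F  y6 = T  y7 = F  y8 = F  y9 = F  y10 = F  y11 = F

Check each clause:
  1. {y5, y1, y3} — y1 is true.
  2. {¬y2, ¬y4, ¬y6} — ¬y2 is true.
  3. {¬y5, ¬y3, y1} — y1 is true.
  4. {y6, ¬y10, y2} — y6 is true.
  5. {¬y11, ¬y9, ¬y8} — ¬y8 is true.
  6. {y9, ¬y5, y8} — ¬y5 is true.
  7. {¬y2, ¬y8, y9} — ¬y8 is true.
  8. {y5, y8, ¬y10} — ¬y10 is true.
  9. {y10, ¬y7, y4} — ¬y7 is true.
  10. {y11, y2, y6} — y6 is true.
  11. {¬y7, ¬y1, y2} — ¬y7 is true.
  12. {¬y9, ¬y3, ¬y5} — ¬y5 is true.
  13. {¬y10, ¬y3, ¬y9} — ¬y10 is true.
  14. {y2, y7, y6} — y6 is true.
  15. {y6, ¬y10, y7} — ¬y10 is true.
  16. {y5, ¬y7, y1} — y1 is true.
  17. {¬y3, ¬y4, ¬y7} — ¬y7 is true.
  18. {y7, ¬y11, y10} — ¬y11 is true.
  19. {y9, ¬y8, ¬y7} — ¬y8 is true.
  20. {y6, ¬y8, ¬y2} — ¬y8 is true.
  21. {y4, y2, ¬y6} — y4 is true.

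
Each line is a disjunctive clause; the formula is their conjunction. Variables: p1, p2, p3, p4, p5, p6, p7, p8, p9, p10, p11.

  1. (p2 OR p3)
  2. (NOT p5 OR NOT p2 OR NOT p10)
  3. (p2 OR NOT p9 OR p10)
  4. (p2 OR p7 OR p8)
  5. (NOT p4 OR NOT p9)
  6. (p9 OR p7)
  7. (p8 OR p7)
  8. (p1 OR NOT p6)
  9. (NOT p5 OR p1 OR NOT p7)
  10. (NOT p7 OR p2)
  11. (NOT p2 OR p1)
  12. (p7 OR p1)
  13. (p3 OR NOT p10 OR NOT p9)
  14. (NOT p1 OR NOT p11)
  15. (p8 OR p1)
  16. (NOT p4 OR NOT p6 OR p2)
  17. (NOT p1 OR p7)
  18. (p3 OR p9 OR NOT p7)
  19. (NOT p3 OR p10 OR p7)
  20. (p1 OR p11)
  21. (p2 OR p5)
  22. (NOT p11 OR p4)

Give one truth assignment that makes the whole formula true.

p8 occurs only positively in the remaining clauses — set p8 = True.
Branch on p1: take p1 = True.
  then p11 is forced to False.
  then p7 is forced to True.
  then p2 is forced to True.
Branch on p3: take p3 = True.
Set p4 = False and propagate.
For the remaining variables, p5 = False, p6 = True, p9 = True, p10 = True works.
Every clause has at least one true literal under this assignment.

p1=T, p2=T, p3=T, p4=F, p5=F, p6=T, p7=T, p8=T, p9=T, p10=T, p11=F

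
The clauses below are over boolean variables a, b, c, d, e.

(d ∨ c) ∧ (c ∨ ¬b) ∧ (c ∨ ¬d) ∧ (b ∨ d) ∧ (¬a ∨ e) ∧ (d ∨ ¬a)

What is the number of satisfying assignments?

Split on d, then c.
  d=1, c=1: b free; 3 ways for (a,e) × 2^1 = 6.
  d=1, c=0: a clause becomes empty — 0.
  d=0, c=1: remaining (a,b,e) ∈ {(0,1,0); (0,1,1)} — 2.
  d=0, c=0: a clause becomes empty — 0.
Total: 6 + 0 + 2 + 0 = 8.

8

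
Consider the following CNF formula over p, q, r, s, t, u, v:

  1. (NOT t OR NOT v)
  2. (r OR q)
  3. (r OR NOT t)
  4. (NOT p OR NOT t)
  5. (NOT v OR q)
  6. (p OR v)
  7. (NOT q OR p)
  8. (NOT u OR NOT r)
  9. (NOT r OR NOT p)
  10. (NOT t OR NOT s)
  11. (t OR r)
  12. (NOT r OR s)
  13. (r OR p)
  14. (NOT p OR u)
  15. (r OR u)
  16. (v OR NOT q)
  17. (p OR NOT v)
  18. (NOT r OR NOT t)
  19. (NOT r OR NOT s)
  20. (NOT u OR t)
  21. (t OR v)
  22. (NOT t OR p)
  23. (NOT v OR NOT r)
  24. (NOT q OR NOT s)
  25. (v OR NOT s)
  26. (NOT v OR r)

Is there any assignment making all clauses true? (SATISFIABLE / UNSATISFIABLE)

UNSATISFIABLE

r = True:
  propagation gives u=False, p=False, v=True; an empty clause results — contradiction.
r = False:
  propagation gives q=True, t=False; an empty clause results — contradiction.
Every branch closes, so no satisfying assignment exists.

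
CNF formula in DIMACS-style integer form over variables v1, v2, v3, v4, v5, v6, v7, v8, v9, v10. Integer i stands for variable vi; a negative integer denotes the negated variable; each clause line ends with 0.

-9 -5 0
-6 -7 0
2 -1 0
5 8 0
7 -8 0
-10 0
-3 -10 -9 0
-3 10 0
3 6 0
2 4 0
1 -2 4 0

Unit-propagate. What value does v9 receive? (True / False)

False

(~v10) is a unit clause: v10 = False.
(~v3 | v10): since v10 = False, the clause reduces to (~v3). v3 = False.
In (v3 | v6), v3 is now false; v6 must hold, so v6 = True.
From (~v6 | ~v7) and v6 = True: v7 = False.
(v7 | ~v8) with v7 = False leaves only ~v8, so v8 = False.
From (v5 | v8) and v8 = False: v5 = True.
In (~v9 | ~v5), ~v5 is now false; ~v9 must hold, so v9 = False.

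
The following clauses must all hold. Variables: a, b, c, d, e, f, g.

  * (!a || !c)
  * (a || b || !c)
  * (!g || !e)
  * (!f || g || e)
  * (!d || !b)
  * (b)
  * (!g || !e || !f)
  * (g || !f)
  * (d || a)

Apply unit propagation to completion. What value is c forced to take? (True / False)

False

(b) stands alone — b = True.
In (!b || !d), !b is now false; !d must hold, so d = False.
In (d || a), d is now false; a must hold, so a = True.
(!c || !a): since a = True, the clause reduces to (!c). c = False.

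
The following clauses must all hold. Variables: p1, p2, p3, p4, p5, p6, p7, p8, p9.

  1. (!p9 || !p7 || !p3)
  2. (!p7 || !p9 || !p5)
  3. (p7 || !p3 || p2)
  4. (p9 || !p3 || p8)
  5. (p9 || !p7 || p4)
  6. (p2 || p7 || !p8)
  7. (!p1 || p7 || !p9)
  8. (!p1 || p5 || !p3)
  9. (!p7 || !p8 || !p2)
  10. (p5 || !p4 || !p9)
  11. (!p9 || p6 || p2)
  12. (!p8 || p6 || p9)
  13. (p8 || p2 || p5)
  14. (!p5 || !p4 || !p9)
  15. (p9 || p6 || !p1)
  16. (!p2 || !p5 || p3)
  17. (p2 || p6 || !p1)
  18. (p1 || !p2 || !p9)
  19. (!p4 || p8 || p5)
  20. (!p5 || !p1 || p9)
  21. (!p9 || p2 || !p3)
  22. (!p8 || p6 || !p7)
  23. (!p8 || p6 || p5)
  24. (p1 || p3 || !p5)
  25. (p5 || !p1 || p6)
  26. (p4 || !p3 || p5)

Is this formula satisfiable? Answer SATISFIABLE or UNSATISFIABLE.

Pure literal: p6 appears only positively; assign p6 = True.
Set p1 = False and propagate.
Try p2 = False.
Branch on p3: take p3 = False.
  then p5 is forced to False.
  then p8 is forced to True.
  then p7 is forced to True.
The remaining clauses are satisfied by p4 = True, p9 = False.
Every clause has at least one true literal under this assignment.
So p1 = F, p2 = F, p3 = F, p4 = T, p5 = F, p6 = T, p7 = T, p8 = T, p9 = F is a satisfying assignment.

SATISFIABLE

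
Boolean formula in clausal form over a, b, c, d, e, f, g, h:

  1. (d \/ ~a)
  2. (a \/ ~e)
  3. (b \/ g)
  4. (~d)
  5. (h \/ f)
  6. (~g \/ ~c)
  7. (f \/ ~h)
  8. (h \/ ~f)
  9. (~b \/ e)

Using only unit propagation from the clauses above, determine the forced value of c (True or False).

(~d) is a unit clause: d = False.
(d \/ ~a): since d = False, the clause reduces to (~a). a = False.
From (a \/ ~e) and a = False: e = False.
In (e \/ ~b), e is now false; ~b must hold, so b = False.
(b \/ g) with b = False leaves only g, so g = True.
From (~g \/ ~c) and g = True: c = False.

False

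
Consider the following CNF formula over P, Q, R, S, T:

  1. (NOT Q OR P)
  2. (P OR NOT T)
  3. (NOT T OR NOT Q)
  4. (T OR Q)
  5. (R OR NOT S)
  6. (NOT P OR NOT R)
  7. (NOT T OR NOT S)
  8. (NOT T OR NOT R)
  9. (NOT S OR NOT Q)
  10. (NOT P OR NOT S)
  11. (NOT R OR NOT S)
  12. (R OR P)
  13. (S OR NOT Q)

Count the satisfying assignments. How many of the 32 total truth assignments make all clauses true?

The models are:
  P=T Q=F R=F S=F T=T
Count: 1.

1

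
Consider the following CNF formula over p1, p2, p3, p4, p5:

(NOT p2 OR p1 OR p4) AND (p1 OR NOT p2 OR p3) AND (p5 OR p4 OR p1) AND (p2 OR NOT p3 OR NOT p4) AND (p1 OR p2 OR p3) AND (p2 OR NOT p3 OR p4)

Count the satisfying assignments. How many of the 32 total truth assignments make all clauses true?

Case analysis on p2 and p1:
  p2=T, p1=T: p3, p4, p5 free → 2^3 = 8.
  p2=T, p1=F: remaining (p3,p4,p5) ∈ {(T,T,F); (T,T,T)} — 2.
  p2=F, p1=T: remaining (p3,p4,p5) ∈ {(F,F,F); (F,F,T); (F,T,F); (F,T,T)} — 4.
  p2=F, p1=F: a clause becomes empty — 0.
Total: 8 + 2 + 4 + 0 = 14.

14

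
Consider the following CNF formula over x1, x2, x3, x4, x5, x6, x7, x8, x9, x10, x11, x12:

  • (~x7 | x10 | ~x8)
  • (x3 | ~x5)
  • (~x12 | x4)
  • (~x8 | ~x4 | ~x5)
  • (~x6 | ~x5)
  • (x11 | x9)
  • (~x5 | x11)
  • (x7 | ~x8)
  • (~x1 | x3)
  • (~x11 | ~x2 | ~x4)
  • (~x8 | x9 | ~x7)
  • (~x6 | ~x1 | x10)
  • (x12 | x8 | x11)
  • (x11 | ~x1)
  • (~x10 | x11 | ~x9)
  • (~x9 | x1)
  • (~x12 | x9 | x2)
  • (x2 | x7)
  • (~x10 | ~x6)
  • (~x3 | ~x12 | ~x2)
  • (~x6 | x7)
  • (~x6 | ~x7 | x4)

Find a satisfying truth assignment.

x1=True, x2=True, x3=True, x4=False, x5=False, x6=False, x7=False, x8=False, x9=True, x10=False, x11=True, x12=False

Check each clause:
  1. (~x8 | x10 | ~x7) — ~x8 is true.
  2. (~x5 | x3) — x3 is true.
  3. (~x12 | x4) — ~x12 is true.
  4. (~x4 | ~x5 | ~x8) — ~x8 is true.
  5. (~x5 | ~x6) — ~x6 is true.
  6. (x11 | x9) — x9 is true.
  7. (~x5 | x11) — x11 is true.
  8. (~x8 | x7) — ~x8 is true.
  9. (x3 | ~x1) — x3 is true.
  10. (~x11 | ~x4 | ~x2) — ~x4 is true.
  11. (x9 | ~x8 | ~x7) — ~x8 is true.
  12. (x10 | ~x1 | ~x6) — ~x6 is true.
  13. (x11 | x12 | x8) — x11 is true.
  14. (x11 | ~x1) — x11 is true.
  15. (~x9 | x11 | ~x10) — x11 is true.
  16. (x1 | ~x9) — x1 is true.
  17. (x9 | x2 | ~x12) — x9 is true.
  18. (x2 | x7) — x2 is true.
  19. (~x10 | ~x6) — ~x6 is true.
  20. (~x3 | ~x12 | ~x2) — ~x12 is true.
  21. (x7 | ~x6) — ~x6 is true.
  22. (~x6 | ~x7 | x4) — ~x7 is true.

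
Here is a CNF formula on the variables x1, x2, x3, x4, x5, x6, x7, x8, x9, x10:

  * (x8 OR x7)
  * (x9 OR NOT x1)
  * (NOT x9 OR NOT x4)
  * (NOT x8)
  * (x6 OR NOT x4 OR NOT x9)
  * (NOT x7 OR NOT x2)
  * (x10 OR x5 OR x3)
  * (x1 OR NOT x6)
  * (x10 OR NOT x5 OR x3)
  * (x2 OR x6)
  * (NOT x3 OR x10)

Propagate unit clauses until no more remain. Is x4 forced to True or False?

False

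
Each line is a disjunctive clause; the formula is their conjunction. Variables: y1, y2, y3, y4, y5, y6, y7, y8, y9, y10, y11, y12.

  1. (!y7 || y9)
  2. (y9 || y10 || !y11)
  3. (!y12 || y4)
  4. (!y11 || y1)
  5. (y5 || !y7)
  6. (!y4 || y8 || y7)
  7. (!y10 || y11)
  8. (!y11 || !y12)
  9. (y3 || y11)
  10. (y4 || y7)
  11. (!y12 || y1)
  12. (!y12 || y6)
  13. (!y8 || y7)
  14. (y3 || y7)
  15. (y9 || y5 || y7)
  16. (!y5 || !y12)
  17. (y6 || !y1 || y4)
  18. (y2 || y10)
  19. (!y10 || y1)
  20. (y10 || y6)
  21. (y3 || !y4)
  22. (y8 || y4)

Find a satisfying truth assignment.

y1=1, y2=1, y3=1, y4=1, y5=1, y6=0, y7=1, y8=0, y9=1, y10=1, y11=1, y12=0

y2 occurs only positively in the remaining clauses — set y2 = True.
Pure literal: y3 appears only positively; assign y3 = True.
Branch on y1: take y1 = True.
Branch on y4: take y4 = True.
Branch on y5: take y5 = True.
  then y12 is forced to False.
For the remaining variables, y6 = False, y7 = True, y8 = False, y9 = True, y10 = True, y11 = True works.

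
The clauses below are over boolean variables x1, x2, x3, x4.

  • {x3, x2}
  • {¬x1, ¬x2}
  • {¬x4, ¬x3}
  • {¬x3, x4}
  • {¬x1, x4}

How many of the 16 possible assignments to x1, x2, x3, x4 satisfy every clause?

2

The models are:
  x1=F x2=T x3=F x4=F
  x1=F x2=T x3=F x4=T
Count: 2.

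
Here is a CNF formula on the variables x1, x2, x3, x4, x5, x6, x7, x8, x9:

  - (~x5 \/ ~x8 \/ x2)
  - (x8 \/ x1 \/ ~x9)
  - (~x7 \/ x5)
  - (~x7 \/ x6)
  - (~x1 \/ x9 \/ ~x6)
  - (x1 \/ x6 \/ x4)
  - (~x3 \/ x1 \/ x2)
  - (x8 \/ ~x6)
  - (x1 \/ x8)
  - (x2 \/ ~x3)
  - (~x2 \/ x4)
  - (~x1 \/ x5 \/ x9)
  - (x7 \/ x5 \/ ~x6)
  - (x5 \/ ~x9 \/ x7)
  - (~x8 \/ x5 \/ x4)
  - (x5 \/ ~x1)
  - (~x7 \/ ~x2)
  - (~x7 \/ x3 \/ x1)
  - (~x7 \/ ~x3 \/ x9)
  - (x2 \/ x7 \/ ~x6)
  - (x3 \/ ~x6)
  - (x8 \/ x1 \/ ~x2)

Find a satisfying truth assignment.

x1=False, x2=True, x3=True, x4=True, x5=True, x6=True, x7=False, x8=True, x9=False

Check each clause:
  1. (~x8 \/ ~x5 \/ x2) — x2 is true.
  2. (x8 \/ x1 \/ ~x9) — x8 is true.
  3. (~x7 \/ x5) — ~x7 is true.
  4. (~x7 \/ x6) — ~x7 is true.
  5. (~x6 \/ x9 \/ ~x1) — ~x1 is true.
  6. (x1 \/ x6 \/ x4) — x4 is true.
  7. (x1 \/ ~x3 \/ x2) — x2 is true.
  8. (x8 \/ ~x6) — x8 is true.
  9. (x1 \/ x8) — x8 is true.
  10. (~x3 \/ x2) — x2 is true.
  11. (~x2 \/ x4) — x4 is true.
  12. (~x1 \/ x9 \/ x5) — x5 is true.
  13. (~x6 \/ x7 \/ x5) — x5 is true.
  14. (~x9 \/ x7 \/ x5) — x5 is true.
  15. (x5 \/ ~x8 \/ x4) — x4 is true.
  16. (x5 \/ ~x1) — x5 is true.
  17. (~x7 \/ ~x2) — ~x7 is true.
  18. (x3 \/ ~x7 \/ x1) — ~x7 is true.
  19. (x9 \/ ~x7 \/ ~x3) — ~x7 is true.
  20. (x7 \/ ~x6 \/ x2) — x2 is true.
  21. (x3 \/ ~x6) — x3 is true.
  22. (x8 \/ ~x2 \/ x1) — x8 is true.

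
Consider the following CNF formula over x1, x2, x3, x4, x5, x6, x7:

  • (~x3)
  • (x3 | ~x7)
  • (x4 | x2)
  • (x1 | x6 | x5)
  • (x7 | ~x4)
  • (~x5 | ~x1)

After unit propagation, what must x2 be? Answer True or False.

True

(~x3) stands alone — x3 = False.
(~x7 | x3): since x3 = False, the clause reduces to (~x7). x7 = False.
(x7 | ~x4): since x7 = False, the clause reduces to (~x4). x4 = False.
From (x2 | x4) and x4 = False: x2 = True.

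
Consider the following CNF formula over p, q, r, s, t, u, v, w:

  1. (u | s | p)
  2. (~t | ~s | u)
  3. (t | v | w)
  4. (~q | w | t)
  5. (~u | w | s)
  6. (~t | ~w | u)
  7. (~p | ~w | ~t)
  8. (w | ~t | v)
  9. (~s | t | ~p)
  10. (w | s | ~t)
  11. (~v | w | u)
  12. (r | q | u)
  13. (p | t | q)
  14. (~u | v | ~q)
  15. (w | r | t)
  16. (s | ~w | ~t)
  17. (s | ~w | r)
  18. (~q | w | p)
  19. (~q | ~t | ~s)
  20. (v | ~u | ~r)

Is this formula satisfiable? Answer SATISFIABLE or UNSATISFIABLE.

SATISFIABLE

Branch on p: take p = False.
For the remaining variables, q = True, r = False, s = True, t = False, u = False, v = False, w = True works.
So p=False, q=True, r=False, s=True, t=False, u=False, v=False, w=True is a satisfying assignment.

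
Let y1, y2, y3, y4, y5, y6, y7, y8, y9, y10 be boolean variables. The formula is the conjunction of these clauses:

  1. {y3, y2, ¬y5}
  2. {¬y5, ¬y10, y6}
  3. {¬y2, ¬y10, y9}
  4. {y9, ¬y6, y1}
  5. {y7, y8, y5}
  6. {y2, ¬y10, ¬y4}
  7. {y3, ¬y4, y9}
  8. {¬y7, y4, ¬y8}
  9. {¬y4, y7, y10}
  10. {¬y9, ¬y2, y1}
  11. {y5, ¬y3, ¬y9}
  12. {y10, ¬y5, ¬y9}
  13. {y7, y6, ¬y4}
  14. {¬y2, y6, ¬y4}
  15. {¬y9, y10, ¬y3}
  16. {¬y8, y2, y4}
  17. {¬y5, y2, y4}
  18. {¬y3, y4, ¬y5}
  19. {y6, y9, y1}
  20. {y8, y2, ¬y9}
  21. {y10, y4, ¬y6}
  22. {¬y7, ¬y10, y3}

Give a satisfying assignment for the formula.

y1=True, y2=False, y3=True, y4=False, y5=False, y6=True, y7=True, y8=False, y9=False, y10=True

Check each clause:
  1. {y3, ¬y5, y2} — y3 is true.
  2. {¬y5, ¬y10, y6} — ¬y5 is true.
  3. {¬y2, ¬y10, y9} — ¬y2 is true.
  4. {y9, ¬y6, y1} — y1 is true.
  5. {y7, y8, y5} — y7 is true.
  6. {y2, ¬y10, ¬y4} — ¬y4 is true.
  7. {y9, ¬y4, y3} — y3 is true.
  8. {y4, ¬y7, ¬y8} — ¬y8 is true.
  9. {y10, y7, ¬y4} — y10 is true.
  10. {¬y9, ¬y2, y1} — y1 is true.
  11. {y5, ¬y9, ¬y3} — ¬y9 is true.
  12. {¬y9, ¬y5, y10} — y10 is true.
  13. {¬y4, y6, y7} — ¬y4 is true.
  14. {¬y2, y6, ¬y4} — ¬y4 is true.
  15. {y10, ¬y3, ¬y9} — y10 is true.
  16. {¬y8, y2, y4} — ¬y8 is true.
  17. {¬y5, y4, y2} — ¬y5 is true.
  18. {y4, ¬y3, ¬y5} — ¬y5 is true.
  19. {y1, y9, y6} — y1 is true.
  20. {¬y9, y2, y8} — ¬y9 is true.
  21. {y4, y10, ¬y6} — y10 is true.
  22. {¬y10, ¬y7, y3} — y3 is true.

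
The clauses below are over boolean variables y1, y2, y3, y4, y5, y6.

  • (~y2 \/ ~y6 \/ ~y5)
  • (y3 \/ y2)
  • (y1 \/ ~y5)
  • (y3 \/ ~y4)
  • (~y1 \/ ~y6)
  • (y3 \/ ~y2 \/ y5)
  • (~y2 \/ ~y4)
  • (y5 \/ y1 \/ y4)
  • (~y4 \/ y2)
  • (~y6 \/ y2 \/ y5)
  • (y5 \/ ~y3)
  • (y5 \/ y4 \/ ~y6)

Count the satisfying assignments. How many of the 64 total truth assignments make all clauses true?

3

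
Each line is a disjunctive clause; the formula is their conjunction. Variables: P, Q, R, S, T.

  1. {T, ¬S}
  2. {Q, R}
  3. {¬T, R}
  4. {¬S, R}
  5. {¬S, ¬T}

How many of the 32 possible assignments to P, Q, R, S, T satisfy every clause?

10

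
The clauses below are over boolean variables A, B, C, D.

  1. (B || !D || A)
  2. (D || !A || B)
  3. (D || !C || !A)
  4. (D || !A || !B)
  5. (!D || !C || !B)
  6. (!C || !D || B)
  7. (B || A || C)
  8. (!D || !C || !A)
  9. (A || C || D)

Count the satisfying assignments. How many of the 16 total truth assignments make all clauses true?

Satisfying assignments:
  A=0 B=0 C=1 D=0
  A=0 B=1 C=0 D=1
  A=0 B=1 C=1 D=0
  A=1 B=0 C=0 D=1
  A=1 B=1 C=0 D=1
Count: 5.

5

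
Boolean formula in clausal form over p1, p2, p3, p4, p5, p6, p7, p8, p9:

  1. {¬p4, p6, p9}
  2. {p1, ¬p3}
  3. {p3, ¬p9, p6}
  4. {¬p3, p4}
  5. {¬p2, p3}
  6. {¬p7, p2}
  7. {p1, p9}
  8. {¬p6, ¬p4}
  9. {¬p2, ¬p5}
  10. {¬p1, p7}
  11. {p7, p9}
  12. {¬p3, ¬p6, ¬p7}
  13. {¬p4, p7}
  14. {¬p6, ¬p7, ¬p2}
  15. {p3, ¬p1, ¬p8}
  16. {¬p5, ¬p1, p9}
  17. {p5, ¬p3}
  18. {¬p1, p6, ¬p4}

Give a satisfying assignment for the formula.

p1=F, p2=F, p3=F, p4=F, p5=T, p6=T, p7=F, p8=T, p9=T

Check each clause:
  1. {p6, ¬p4, p9} — p9 is true.
  2. {¬p3, p1} — ¬p3 is true.
  3. {p3, p6, ¬p9} — p6 is true.
  4. {p4, ¬p3} — ¬p3 is true.
  5. {p3, ¬p2} — ¬p2 is true.
  6. {¬p7, p2} — ¬p7 is true.
  7. {p1, p9} — p9 is true.
  8. {¬p6, ¬p4} — ¬p4 is true.
  9. {¬p2, ¬p5} — ¬p2 is true.
  10. {¬p1, p7} — ¬p1 is true.
  11. {p9, p7} — p9 is true.
  12. {¬p7, ¬p6, ¬p3} — ¬p7 is true.
  13. {¬p4, p7} — ¬p4 is true.
  14. {¬p2, ¬p6, ¬p7} — ¬p7 is true.
  15. {¬p8, p3, ¬p1} — ¬p1 is true.
  16. {¬p1, ¬p5, p9} — p9 is true.
  17. {¬p3, p5} — ¬p3 is true.
  18. {¬p4, ¬p1, p6} — ¬p4 is true.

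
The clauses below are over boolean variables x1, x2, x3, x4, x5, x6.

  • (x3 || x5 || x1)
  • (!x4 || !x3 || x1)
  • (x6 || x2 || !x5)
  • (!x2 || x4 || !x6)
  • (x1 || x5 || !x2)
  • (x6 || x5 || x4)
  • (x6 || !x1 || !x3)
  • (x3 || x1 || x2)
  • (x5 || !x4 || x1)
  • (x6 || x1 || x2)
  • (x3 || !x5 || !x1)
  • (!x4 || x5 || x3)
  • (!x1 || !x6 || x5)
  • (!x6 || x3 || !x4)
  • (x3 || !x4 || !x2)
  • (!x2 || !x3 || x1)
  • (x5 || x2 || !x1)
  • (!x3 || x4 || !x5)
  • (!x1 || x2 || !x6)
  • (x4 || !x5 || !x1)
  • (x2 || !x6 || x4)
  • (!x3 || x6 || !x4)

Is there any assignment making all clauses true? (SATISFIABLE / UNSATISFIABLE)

SATISFIABLE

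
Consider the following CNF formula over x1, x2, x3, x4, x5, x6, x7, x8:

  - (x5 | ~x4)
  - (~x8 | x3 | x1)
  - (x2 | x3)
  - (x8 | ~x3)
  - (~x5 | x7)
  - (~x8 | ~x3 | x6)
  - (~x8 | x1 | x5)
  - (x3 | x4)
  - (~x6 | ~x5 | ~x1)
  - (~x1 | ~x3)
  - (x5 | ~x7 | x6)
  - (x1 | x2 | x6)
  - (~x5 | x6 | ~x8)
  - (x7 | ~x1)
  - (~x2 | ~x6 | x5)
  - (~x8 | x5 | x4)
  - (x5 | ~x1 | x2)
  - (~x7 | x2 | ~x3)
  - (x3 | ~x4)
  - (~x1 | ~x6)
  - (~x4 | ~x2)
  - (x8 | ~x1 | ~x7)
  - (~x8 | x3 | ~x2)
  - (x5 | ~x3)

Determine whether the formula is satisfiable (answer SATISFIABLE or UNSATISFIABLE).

Try x1 = False.
For the remaining variables, x2 = True, x3 = True, x4 = False, x5 = True, x6 = True, x7 = True, x8 = True works.
Every clause has at least one true literal under this assignment.
So x1=0, x2=1, x3=1, x4=0, x5=1, x6=1, x7=1, x8=1 is a satisfying assignment.

SATISFIABLE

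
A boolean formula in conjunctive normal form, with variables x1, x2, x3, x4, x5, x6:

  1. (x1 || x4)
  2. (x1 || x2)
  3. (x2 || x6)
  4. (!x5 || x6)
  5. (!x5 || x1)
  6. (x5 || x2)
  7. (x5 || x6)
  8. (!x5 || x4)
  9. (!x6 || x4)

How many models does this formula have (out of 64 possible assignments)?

8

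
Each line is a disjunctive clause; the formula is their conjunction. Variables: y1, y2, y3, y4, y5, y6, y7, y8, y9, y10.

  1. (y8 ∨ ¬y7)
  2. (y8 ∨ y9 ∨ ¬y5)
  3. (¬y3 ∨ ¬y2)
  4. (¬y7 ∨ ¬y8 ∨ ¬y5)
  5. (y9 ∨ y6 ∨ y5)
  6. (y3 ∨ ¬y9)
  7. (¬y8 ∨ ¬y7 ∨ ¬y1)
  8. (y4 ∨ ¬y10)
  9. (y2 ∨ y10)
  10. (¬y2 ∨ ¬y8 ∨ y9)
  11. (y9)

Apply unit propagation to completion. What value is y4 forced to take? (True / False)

True

(y9) is a unit clause: y9 = True.
From (¬y9 ∨ y3) and y9 = True: y3 = True.
In (¬y2 ∨ ¬y3), ¬y3 is now false; ¬y2 must hold, so y2 = False.
From (y10 ∨ y2) and y2 = False: y10 = True.
From (¬y10 ∨ y4) and y10 = True: y4 = True.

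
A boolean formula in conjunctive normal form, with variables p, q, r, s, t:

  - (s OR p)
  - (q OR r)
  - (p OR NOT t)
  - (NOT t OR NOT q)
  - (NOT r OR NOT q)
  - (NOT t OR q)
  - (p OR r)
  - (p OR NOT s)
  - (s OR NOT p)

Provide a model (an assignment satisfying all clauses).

p=True  q=True  r=False  s=True  t=False

Check each clause:
  1. (p OR s) — p is true.
  2. (q OR r) — q is true.
  3. (NOT t OR p) — p is true.
  4. (NOT t OR NOT q) — NOT t is true.
  5. (NOT q OR NOT r) — NOT r is true.
  6. (NOT t OR q) — q is true.
  7. (r OR p) — p is true.
  8. (p OR NOT s) — p is true.
  9. (NOT p OR s) — s is true.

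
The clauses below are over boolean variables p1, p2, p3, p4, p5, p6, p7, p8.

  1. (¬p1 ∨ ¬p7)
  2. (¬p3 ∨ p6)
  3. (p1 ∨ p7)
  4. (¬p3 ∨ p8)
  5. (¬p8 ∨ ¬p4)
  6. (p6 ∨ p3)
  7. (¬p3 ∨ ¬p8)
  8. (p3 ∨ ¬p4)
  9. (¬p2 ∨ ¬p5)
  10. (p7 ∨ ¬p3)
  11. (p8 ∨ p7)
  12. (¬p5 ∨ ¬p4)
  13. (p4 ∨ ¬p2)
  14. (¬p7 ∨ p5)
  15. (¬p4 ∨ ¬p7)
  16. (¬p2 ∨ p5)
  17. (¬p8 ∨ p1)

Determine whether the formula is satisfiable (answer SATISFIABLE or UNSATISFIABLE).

p2 occurs only negated in the remaining clauses — set p2 = False.
Pure literal: p6 appears only positively; assign p6 = True.
Branch on p1: take p1 = False.
  then p7 is forced to True.
  then p5 is forced to True.
  then p4 is forced to False.
  then p8 is forced to False.
  then p3 is forced to False.
Every clause has at least one true literal under this assignment.
So p1=F  p2=F  p3=F  p4=F  p5=T  p6=T  p7=T  p8=F is a satisfying assignment.

SATISFIABLE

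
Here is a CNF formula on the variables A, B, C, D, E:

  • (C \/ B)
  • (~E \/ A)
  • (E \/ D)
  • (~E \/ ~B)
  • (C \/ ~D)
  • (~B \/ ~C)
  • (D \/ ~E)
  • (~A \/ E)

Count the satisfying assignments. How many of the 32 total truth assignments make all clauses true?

2

Satisfying assignments:
  A=F B=F C=T D=T E=F
  A=T B=F C=T D=T E=T
That's 2 in total.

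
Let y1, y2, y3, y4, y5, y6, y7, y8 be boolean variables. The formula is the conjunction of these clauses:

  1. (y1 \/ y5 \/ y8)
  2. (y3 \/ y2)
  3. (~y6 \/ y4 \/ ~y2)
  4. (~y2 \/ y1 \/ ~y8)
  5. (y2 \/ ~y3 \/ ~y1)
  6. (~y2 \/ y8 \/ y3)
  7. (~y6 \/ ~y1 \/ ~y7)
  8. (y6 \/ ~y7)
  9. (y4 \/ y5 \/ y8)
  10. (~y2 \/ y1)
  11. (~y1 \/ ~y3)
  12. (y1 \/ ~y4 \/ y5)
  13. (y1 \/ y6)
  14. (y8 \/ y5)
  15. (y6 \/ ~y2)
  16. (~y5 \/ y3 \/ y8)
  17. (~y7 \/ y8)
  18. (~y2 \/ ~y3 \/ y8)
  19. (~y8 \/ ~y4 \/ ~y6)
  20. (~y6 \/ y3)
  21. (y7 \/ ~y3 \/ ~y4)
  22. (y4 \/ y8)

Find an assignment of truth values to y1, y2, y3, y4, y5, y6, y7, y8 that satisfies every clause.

y1 = F  y2 = F  y3 = T  y4 = F  y5 = T  y6 = T  y7 = F  y8 = T

Check each clause:
  1. (y1 \/ y8 \/ y5) — y8 is true.
  2. (y3 \/ y2) — y3 is true.
  3. (~y2 \/ ~y6 \/ y4) — ~y2 is true.
  4. (~y2 \/ ~y8 \/ y1) — ~y2 is true.
  5. (~y1 \/ y2 \/ ~y3) — ~y1 is true.
  6. (y3 \/ ~y2 \/ y8) — y8 is true.
  7. (~y1 \/ ~y7 \/ ~y6) — ~y7 is true.
  8. (~y7 \/ y6) — ~y7 is true.
  9. (y4 \/ y5 \/ y8) — y8 is true.
  10. (~y2 \/ y1) — ~y2 is true.
  11. (~y1 \/ ~y3) — ~y1 is true.
  12. (y1 \/ y5 \/ ~y4) — ~y4 is true.
  13. (y1 \/ y6) — y6 is true.
  14. (y5 \/ y8) — y8 is true.
  15. (y6 \/ ~y2) — y6 is true.
  16. (y3 \/ y8 \/ ~y5) — y8 is true.
  17. (y8 \/ ~y7) — y8 is true.
  18. (~y2 \/ y8 \/ ~y3) — y8 is true.
  19. (~y6 \/ ~y8 \/ ~y4) — ~y4 is true.
  20. (y3 \/ ~y6) — y3 is true.
  21. (y7 \/ ~y3 \/ ~y4) — ~y4 is true.
  22. (y4 \/ y8) — y8 is true.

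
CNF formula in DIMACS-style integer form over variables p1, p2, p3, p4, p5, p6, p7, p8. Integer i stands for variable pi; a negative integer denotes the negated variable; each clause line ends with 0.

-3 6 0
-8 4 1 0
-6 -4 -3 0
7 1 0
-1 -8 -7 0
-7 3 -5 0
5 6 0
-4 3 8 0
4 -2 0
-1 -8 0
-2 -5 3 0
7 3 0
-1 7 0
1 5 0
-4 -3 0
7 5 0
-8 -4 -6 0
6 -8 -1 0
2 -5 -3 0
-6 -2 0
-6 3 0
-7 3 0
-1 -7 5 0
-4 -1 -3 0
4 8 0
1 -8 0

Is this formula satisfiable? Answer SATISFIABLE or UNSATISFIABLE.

UNSATISFIABLE

p3 = True:
  propagation gives p6=True, p4=False, p2=False, p5=False; an empty clause results — contradiction.
p3 = False:
  propagation gives p7=True; an empty clause results — contradiction.
Every branch closes, so no satisfying assignment exists.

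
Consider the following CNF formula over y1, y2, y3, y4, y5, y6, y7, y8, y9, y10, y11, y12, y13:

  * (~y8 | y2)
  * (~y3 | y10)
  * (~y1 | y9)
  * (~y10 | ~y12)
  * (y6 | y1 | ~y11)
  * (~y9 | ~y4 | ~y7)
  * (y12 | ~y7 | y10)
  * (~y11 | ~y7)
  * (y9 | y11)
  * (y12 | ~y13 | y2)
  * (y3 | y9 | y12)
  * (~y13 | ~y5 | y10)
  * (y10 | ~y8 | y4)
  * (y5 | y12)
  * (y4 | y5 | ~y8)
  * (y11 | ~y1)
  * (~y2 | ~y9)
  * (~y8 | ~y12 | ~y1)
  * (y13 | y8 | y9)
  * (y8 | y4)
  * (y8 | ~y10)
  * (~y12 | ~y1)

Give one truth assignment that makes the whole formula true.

y1 = False  y2 = False  y3 = False  y4 = True  y5 = False  y6 = True  y7 = False  y8 = False  y9 = True  y10 = False  y11 = False  y12 = True  y13 = False

Check each clause:
  1. (y2 | ~y8) — ~y8 is true.
  2. (y10 | ~y3) — ~y3 is true.
  3. (~y1 | y9) — y9 is true.
  4. (~y10 | ~y12) — ~y10 is true.
  5. (y1 | y6 | ~y11) — ~y11 is true.
  6. (~y9 | ~y7 | ~y4) — ~y7 is true.
  7. (~y7 | y10 | y12) — ~y7 is true.
  8. (~y7 | ~y11) — ~y7 is true.
  9. (y9 | y11) — y9 is true.
  10. (y12 | y2 | ~y13) — ~y13 is true.
  11. (y12 | y3 | y9) — y9 is true.
  12. (y10 | ~y5 | ~y13) — ~y5 is true.
  13. (~y8 | y10 | y4) — ~y8 is true.
  14. (y12 | y5) — y12 is true.
  15. (y4 | ~y8 | y5) — ~y8 is true.
  16. (~y1 | y11) — ~y1 is true.
  17. (~y9 | ~y2) — ~y2 is true.
  18. (~y1 | ~y12 | ~y8) — ~y8 is true.
  19. (y8 | y13 | y9) — y9 is true.
  20. (y8 | y4) — y4 is true.
  21. (~y10 | y8) — ~y10 is true.
  22. (~y1 | ~y12) — ~y1 is true.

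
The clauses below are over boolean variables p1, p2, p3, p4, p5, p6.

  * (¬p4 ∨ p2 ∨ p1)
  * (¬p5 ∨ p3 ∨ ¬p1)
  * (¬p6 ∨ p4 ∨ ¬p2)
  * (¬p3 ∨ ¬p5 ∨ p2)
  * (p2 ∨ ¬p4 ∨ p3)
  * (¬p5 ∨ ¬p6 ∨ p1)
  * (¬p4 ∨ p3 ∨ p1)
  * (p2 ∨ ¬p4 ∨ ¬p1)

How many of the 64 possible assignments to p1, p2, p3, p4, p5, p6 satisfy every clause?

Case analysis on p1 and p2:
  p1=T, p2=T: 9 of the 16 assignments to (p3,p4,p5,p6) work.
  p1=T, p2=F: remaining (p3,p4,p5,p6) ∈ {(F,F,F,F); (F,F,F,T); (T,F,F,F); (T,F,F,T)} — 4.
  p1=F, p2=T: 7 of the 16 assignments to (p3,p4,p5,p6) work.
  p1=F, p2=F: 5 of the 16 assignments to (p3,p4,p5,p6) work.
Total: 9 + 4 + 7 + 5 = 25.

25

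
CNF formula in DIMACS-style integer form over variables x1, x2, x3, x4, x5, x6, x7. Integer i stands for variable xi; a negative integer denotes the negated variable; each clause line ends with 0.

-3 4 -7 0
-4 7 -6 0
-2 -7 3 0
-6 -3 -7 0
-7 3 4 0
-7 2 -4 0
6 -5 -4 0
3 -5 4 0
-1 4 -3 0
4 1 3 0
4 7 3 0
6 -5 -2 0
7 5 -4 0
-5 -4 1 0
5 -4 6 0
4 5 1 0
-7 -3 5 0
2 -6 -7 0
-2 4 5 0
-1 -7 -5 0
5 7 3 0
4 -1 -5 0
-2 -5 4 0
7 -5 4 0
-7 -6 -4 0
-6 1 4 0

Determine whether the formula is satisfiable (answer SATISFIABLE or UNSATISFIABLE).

x4 = True:
  x7 = True:
    propagation gives x2=True, x3=True, x6=False, x5=False; an empty clause results — contradiction.
  x7 = False:
    propagation gives x6=False, x5=False; an empty clause results — contradiction.
x4 = False:
  x3 = True:
    propagation gives x7=False, x1=False, x5=True; an empty clause results — contradiction.
  x3 = False:
    propagation gives x7=False; an empty clause results — contradiction.
Every branch closes, so no satisfying assignment exists.

UNSATISFIABLE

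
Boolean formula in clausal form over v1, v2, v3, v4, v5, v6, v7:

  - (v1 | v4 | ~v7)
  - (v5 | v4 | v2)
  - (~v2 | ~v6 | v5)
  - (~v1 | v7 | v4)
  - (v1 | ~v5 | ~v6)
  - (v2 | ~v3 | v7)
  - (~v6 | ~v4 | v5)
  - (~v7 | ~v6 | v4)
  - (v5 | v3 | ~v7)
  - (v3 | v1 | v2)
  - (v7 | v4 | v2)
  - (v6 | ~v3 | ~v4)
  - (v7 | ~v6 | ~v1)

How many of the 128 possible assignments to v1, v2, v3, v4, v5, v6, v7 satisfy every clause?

22

Split on v4, then v7.
  v4=1, v7=1: 7 of the 32 assignments to (v1,v2,v3,v5,v6) work.
  v4=1, v7=0: v5 free; 3 ways for (v1,v2,v3,v6) × 2^1 = 6.
  v4=0, v7=1: 5 of the 32 assignments to (v1,v2,v3,v5,v6) work.
  v4=0, v7=0: remaining (v1,v2,v3,v5,v6) ∈ {(0,1,0,0,0); (0,1,0,1,0); (0,1,1,0,0); (0,1,1,1,0)} — 4.
Total: 7 + 6 + 5 + 4 = 22.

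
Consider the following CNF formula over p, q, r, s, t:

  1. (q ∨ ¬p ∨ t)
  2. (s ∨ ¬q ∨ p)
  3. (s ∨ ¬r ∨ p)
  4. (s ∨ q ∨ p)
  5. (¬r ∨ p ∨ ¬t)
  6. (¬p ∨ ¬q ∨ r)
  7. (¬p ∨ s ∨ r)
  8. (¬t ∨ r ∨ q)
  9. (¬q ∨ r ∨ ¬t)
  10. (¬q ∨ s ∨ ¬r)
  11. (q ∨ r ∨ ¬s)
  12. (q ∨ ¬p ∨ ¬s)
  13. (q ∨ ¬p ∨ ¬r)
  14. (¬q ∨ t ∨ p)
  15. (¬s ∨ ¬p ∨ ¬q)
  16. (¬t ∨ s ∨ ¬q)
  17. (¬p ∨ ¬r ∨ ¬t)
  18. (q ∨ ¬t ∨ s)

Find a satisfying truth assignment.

Try p = False.
For the remaining variables, q = False, r = True, s = True, t = False works.
Every clause has at least one true literal under this assignment.

p=False, q=False, r=True, s=True, t=False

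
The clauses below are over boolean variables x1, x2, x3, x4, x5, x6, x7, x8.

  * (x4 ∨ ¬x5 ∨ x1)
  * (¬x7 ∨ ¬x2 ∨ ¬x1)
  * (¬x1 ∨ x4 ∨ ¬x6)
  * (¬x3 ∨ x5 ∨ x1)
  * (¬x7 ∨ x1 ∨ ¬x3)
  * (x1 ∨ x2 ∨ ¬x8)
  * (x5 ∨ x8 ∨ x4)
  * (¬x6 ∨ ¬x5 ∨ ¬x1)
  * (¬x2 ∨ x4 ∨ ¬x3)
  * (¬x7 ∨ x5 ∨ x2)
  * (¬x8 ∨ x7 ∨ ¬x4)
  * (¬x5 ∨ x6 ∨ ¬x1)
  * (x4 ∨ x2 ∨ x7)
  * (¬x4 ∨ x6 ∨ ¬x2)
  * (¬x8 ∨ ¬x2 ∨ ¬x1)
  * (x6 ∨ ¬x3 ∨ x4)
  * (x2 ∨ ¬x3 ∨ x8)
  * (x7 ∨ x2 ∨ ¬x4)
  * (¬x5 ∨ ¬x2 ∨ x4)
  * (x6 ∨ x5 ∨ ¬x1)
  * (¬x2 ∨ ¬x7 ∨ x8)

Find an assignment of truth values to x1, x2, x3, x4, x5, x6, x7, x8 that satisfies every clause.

Pure literal: x3 appears only negated; assign x3 = False.
Set x1 = False and propagate.
The remaining clauses are satisfied by x2 = False, x4 = True, x5 = True, x6 = True, x7 = True, x8 = False.

x1 = 0, x2 = 0, x3 = 0, x4 = 1, x5 = 1, x6 = 1, x7 = 1, x8 = 0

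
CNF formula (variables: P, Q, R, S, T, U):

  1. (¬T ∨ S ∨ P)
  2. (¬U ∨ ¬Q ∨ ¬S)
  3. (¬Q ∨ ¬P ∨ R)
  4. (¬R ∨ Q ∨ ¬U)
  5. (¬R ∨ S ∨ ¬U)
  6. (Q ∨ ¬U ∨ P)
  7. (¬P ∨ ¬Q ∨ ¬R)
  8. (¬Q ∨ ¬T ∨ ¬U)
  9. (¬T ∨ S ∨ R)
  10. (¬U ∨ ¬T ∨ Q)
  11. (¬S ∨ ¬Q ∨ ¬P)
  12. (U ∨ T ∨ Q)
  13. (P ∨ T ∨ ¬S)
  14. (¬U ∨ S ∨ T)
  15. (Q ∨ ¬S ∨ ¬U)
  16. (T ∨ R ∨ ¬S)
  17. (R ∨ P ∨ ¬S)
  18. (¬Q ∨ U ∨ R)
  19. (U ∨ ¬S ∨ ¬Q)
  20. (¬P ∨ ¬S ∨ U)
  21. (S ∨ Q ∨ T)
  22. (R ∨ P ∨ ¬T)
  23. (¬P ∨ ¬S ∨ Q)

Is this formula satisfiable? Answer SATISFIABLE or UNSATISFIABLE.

Try P = True.
Try Q = False.
  then S is forced to False.
  then T is forced to True.
  then R is forced to True.
  then U is forced to False.
So P=True, Q=False, R=True, S=False, T=True, U=False is a satisfying assignment.

SATISFIABLE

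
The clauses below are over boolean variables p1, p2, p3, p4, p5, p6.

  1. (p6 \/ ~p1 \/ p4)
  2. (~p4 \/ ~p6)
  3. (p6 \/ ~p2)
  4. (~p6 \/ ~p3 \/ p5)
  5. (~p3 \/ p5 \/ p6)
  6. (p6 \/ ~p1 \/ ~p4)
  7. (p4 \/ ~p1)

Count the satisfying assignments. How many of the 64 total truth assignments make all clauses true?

Split on p6, then p4.
  p6=T, p4=T: a clause becomes empty — 0.
  p6=T, p4=F: p2 free; 3 ways for (p1,p3,p5) × 2^1 = 6.
  p6=F, p4=T: remaining (p1,p2,p3,p5) ∈ {(F,F,F,F); (F,F,F,T); (F,F,T,T)} — 3.
  p6=F, p4=F: remaining (p1,p2,p3,p5) ∈ {(F,F,F,F); (F,F,F,T); (F,F,T,T)} — 3.
Total: 0 + 6 + 3 + 3 = 12.

12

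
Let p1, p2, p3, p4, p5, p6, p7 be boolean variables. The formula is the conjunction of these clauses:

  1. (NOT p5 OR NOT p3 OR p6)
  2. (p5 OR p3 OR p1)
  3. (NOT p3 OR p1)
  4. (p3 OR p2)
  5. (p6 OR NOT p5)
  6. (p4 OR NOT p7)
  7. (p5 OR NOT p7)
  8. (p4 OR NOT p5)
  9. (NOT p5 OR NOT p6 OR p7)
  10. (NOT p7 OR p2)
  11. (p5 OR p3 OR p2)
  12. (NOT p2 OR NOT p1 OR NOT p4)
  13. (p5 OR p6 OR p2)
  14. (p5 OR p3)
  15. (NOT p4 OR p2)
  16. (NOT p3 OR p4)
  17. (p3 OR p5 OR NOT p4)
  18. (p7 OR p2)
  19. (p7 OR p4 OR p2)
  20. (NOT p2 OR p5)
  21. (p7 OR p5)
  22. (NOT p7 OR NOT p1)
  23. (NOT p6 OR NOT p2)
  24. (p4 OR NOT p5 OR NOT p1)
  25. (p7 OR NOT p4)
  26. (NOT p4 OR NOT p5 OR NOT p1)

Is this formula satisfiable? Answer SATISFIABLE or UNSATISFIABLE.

p5 = True:
  propagation gives p6=True, p4=True, p7=True, p2=True; an empty clause results — contradiction.
p5 = False:
  propagation gives p7=False; an empty clause results — contradiction.
Every branch closes, so no satisfying assignment exists.

UNSATISFIABLE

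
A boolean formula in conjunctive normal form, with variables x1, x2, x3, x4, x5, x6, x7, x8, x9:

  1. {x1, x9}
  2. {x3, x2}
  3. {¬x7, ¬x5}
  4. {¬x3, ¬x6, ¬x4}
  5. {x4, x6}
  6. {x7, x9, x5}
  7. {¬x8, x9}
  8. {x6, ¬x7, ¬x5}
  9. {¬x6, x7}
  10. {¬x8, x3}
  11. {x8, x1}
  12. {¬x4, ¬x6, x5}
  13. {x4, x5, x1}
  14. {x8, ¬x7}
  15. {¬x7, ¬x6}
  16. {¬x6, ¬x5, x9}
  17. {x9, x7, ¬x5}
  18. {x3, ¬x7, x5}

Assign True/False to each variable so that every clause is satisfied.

x2 occurs only positively in the remaining clauses — set x2 = True.
Pure literal: x9 appears only positively; assign x9 = True.
Try x1 = False.
  then x8 is forced to True.
  then x3 is forced to True.
Try x4 = True.
  then x6 is forced to False.
Set x5 = False and propagate.
x7 is now unconstrained; take x7 = False.
Every clause has at least one true literal under this assignment.
Check each clause:
  1. {x9, x1} — x9 is true.
  2. {x3, x2} — x2 is true.
  3. {¬x7, ¬x5} — ¬x7 is true.
  4. {¬x6, ¬x4, ¬x3} — ¬x6 is true.
  5. {x6, x4} — x4 is true.
  6. {x9, x5, x7} — x9 is true.
  7. {¬x8, x9} — x9 is true.
  8. {x6, ¬x5, ¬x7} — ¬x7 is true.
  9. {¬x6, x7} — ¬x6 is true.
  10. {¬x8, x3} — x3 is true.
  11. {x1, x8} — x8 is true.
  12. {¬x6, ¬x4, x5} — ¬x6 is true.
  13. {x1, x5, x4} — x4 is true.
  14. {x8, ¬x7} — x8 is true.
  15. {¬x7, ¬x6} — ¬x7 is true.
  16. {x9, ¬x5, ¬x6} — x9 is true.
  17. {x9, x7, ¬x5} — x9 is true.
  18. {x3, ¬x7, x5} — ¬x7 is true.

x1=0, x2=1, x3=1, x4=1, x5=0, x6=0, x7=0, x8=1, x9=1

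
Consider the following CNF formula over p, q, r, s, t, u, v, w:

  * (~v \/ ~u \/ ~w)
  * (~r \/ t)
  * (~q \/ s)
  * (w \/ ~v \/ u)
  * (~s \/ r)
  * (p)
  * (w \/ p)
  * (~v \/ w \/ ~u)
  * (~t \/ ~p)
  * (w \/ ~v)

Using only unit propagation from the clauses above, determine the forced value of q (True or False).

False

Unit clause (p) sets p = True.
In (~p \/ ~t), ~p is now false; ~t must hold, so t = False.
From (t \/ ~r) and t = False: r = False.
From (r \/ ~s) and r = False: s = False.
(s \/ ~q) with s = False leaves only ~q, so q = False.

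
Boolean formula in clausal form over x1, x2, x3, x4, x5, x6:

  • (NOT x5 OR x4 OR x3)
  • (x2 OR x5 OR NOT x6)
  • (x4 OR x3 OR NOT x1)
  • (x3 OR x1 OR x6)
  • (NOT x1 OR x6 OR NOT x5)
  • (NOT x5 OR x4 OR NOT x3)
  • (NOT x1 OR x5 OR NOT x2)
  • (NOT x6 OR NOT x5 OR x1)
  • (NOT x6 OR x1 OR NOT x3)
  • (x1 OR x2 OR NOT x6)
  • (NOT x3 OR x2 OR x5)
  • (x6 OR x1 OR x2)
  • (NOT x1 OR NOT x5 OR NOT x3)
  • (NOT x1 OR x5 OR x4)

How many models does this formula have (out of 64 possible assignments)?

8

Split on x1, then x5.
  x1=1, x5=1: remaining (x2,x3,x4,x6) ∈ {(0,0,1,1); (1,0,1,1)} — 2.
  x1=1, x5=0: remaining (x2,x3,x4,x6) ∈ {(0,0,1,0)} — 1.
  x1=0, x5=1: remaining (x2,x3,x4,x6) ∈ {(1,1,1,0)} — 1.
  x1=0, x5=0: remaining (x2,x3,x4,x6) ∈ {(1,0,0,1); (1,0,1,1); (1,1,0,0); (1,1,1,0)} — 4.
Total: 2 + 1 + 1 + 4 = 8.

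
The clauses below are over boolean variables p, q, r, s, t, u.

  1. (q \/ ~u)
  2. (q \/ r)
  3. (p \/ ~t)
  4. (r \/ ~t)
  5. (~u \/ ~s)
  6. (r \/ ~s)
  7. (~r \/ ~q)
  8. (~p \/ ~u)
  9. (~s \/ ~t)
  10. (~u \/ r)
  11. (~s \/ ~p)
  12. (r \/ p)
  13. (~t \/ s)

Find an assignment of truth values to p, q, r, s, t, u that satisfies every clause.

p=F, q=F, r=T, s=F, t=F, u=F

Pure literal: t appears only negated; assign t = False.
u occurs only negated in the remaining clauses — set u = False.
Set p = False and propagate.
  then r is forced to True.
  then q is forced to False.
s is now unconstrained; take s = False.
Every clause has at least one true literal under this assignment.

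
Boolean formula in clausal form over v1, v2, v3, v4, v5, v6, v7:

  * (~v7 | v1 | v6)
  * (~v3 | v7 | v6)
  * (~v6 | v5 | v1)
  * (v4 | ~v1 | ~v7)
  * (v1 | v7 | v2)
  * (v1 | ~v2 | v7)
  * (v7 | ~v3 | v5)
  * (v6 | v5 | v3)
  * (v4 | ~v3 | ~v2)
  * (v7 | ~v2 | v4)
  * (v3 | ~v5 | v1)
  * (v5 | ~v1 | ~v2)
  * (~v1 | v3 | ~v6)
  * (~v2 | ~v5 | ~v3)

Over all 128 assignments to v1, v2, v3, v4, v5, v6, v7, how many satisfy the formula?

Case analysis on v1 and v3:
  v1=1, v3=1: 6 of the 32 assignments to (v2,v4,v5,v6,v7) work.
  v1=1, v3=0: 5 of the 32 assignments to (v2,v4,v5,v6,v7) work.
  v1=0, v3=1: remaining (v2,v4,v5,v6,v7) ∈ {(0,0,1,1,1); (0,1,1,1,1)} — 2.
  v1=0, v3=0: a clause becomes empty — 0.
Total: 6 + 5 + 2 + 0 = 13.

13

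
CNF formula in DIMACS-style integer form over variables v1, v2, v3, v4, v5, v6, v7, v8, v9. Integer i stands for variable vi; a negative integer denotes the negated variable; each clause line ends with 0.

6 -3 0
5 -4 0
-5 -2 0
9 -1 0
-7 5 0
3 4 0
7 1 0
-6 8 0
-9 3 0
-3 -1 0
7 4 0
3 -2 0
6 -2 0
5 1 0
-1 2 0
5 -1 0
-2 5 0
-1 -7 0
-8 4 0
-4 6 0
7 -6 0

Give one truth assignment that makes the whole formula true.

Set v1 = False and propagate.
  then v7 is forced to True.
  then v5 is forced to True.
  then v2 is forced to False.
For the remaining variables, v3 = True, v4 = True, v6 = True, v8 = True, v9 = True works.
Every clause has at least one true literal under this assignment.
Check each clause:
  1. {v6, ¬v3} — v6 is true.
  2. {¬v4, v5} — v5 is true.
  3. {¬v2, ¬v5} — ¬v2 is true.
  4. {¬v1, v9} — v9 is true.
  5. {v5, ¬v7} — v5 is true.
  6. {v3, v4} — v3 is true.
  7. {v7, v1} — v7 is true.
  8. {v8, ¬v6} — v8 is true.
  9. {v3, ¬v9} — v3 is true.
  10. {¬v3, ¬v1} — ¬v1 is true.
  11. {v7, v4} — v4 is true.
  12. {v3, ¬v2} — v3 is true.
  13. {v6, ¬v2} — ¬v2 is true.
  14. {v5, v1} — v5 is true.
  15. {¬v1, v2} — ¬v1 is true.
  16. {v5, ¬v1} — v5 is true.
  17. {v5, ¬v2} — v5 is true.
  18. {¬v1, ¬v7} — ¬v1 is true.
  19. {v4, ¬v8} — v4 is true.
  20. {v6, ¬v4} — v6 is true.
  21. {¬v6, v7} — v7 is true.

v1=F  v2=F  v3=T  v4=T  v5=T  v6=T  v7=T  v8=T  v9=T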